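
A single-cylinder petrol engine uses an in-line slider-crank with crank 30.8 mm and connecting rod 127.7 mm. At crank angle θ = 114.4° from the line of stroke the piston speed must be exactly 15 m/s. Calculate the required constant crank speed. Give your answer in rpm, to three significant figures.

For an in-line slider-crank, |v_piston| = rω|sinθ|·[1 + r cosθ/√(L² − r² sin²θ)].
With r = 0.0308 m, L = 0.1277 m, θ = 114.4°: the bracketed kinematic factor |dx/dθ| = 0.025184 m.
ω = v/|dx/dθ| = 15/0.025184 = 595.61 rad/s.
N = 60ω/(2π) = 5687.6 rpm.

5690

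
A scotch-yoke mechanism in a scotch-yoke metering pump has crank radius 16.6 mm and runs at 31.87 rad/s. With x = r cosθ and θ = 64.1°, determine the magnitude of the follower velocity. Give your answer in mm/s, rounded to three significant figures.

476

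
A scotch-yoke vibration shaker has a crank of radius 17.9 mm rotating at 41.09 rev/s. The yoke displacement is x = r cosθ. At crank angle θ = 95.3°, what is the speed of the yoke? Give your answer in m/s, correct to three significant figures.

4.60

ω = 258.2 rad/s (from 41.09 rev/s).
x = r cosθ ⇒ ẋ = −rω sinθ.
|v| = rω|sinθ| = 0.0179·258.2·|sin 95.3°| = 4.6016 m/s.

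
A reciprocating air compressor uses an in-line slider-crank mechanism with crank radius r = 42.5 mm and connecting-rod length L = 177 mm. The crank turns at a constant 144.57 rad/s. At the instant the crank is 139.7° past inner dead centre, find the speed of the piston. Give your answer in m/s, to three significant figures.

3.24

ω = 144.6 rad/s
For an in-line slider-crank, x = r cosθ + √(L² − r² sin²θ), so v = −rω sinθ·[1 + r cosθ/√(L² − r² sin²θ)].
With r = 0.0425 m, L = 0.177 m, θ = 139.7°: √(L² − r² sin²θ) = 0.17485 m.
v = −0.0425·144.6·0.64679·[1 + 0.0425·-0.76267/0.17485] = -3.2373 m/s.
|v| = 3.2373 m/s.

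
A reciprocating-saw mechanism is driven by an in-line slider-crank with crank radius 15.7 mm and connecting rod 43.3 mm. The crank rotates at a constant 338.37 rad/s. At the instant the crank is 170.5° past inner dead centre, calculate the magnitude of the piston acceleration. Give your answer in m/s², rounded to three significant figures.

1150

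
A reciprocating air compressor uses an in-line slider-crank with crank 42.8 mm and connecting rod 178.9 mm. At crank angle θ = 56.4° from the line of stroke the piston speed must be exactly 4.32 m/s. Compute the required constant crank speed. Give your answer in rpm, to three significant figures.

1020

For an in-line slider-crank, |v_piston| = rω|sinθ|·[1 + r cosθ/√(L² − r² sin²θ)].
With r = 0.0428 m, L = 0.1789 m, θ = 56.4°: the bracketed kinematic factor |dx/dθ| = 0.040465 m.
ω = v/|dx/dθ| = 4.32/0.040465 = 106.76 rad/s.
N = 60ω/(2π) = 1019.5 rpm.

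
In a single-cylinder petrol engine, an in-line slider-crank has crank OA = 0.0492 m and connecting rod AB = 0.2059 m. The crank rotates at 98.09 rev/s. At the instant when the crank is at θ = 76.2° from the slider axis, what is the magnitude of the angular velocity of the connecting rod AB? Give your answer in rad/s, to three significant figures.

36.1

ω = 616.3 rad/s (converted from 98.09 rev/s).
The rod makes angle φ with the slider axis where L sinφ = r sinθ; differentiating, L cosφ·φ̇ = r ω cosθ.
L cosφ = √(L² − r² sin²θ) = 0.20028 m.
|ω_rod| = r ω |cosθ| / √(L² − r² sin²θ) = 0.0492·616.3·0.23853/0.20028 = 36.115 rad/s.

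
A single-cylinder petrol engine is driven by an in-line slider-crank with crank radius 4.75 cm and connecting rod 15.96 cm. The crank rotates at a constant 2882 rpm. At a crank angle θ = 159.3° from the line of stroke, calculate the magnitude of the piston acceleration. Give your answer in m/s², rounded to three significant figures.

3060

ω = 2π·2882/60 = 301.8 rad/s
x(θ) = r cosθ + √(L² − r² sin²θ); with ω constant, a = ω²·d²x/dθ².
d²x/dθ² = −r cosθ − r²(cos2θ)/√u − r⁴ sin²2θ/(4u^{3/2}),  u = L² − r² sin²θ = 0.0251903 m².
Substituting r = 0.0475 m, L = 0.1596 m, θ = 159.3°: d²x/dθ² = +0.033631 m.
a = ω²·d²x/dθ² = (301.8)²·(+0.033631) = +3063.3 m/s²;  |a| = 3063.3 m/s².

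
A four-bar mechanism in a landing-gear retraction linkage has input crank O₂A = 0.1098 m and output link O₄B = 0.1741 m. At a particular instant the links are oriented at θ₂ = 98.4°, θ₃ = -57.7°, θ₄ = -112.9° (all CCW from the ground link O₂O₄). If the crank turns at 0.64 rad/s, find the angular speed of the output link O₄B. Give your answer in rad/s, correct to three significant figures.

ω₂ = 0.64 rad/s
Differentiating the loop-closure r₂e^{iθ₂}+r₃e^{iθ₃}=r₁+r₄e^{iθ₄} gives r₂ω₂e^{iθ₂}+r₃ω₃e^{iθ₃}=r₄ω₄e^{iθ₄}.
Eliminating the other unknown: ω₄ = r₂ω₂ sin(θ₂−θ₃) / [r₄ sin(θ₄−θ₃)].
Numerator sine = +0.40514; denominator sine = -0.82115.
Result = 0.1098·0.64·(+0.40514) / (0.1741·(-0.82115)) = -0.19914 rad/s; magnitude 0.19914 rad/s.

0.199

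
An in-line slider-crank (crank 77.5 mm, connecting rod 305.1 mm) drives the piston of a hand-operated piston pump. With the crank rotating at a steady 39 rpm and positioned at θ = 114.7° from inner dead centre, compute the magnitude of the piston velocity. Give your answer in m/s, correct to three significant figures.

ω = 2π·39/60 = 4.084 rad/s
For an in-line slider-crank, x = r cosθ + √(L² − r² sin²θ), so v = −rω sinθ·[1 + r cosθ/√(L² − r² sin²θ)].
With r = 0.0775 m, L = 0.3051 m, θ = 114.7°: √(L² − r² sin²θ) = 0.29686 m.
v = −0.0775·4.084·0.90851·[1 + 0.0775·-0.41787/0.29686] = -0.25619 m/s.
|v| = 0.25619 m/s.

0.256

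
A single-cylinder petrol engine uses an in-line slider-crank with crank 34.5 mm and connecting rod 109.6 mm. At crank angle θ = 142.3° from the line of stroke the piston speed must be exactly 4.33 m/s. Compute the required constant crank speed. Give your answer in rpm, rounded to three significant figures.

2630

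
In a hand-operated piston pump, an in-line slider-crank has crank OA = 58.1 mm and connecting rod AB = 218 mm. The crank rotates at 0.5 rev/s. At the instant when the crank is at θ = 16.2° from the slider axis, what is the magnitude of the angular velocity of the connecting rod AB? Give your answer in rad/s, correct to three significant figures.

0.806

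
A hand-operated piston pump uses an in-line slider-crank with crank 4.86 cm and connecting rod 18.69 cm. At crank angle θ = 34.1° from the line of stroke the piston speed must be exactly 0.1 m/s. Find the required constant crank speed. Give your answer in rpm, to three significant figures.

For an in-line slider-crank, |v_piston| = rω|sinθ|·[1 + r cosθ/√(L² − r² sin²θ)].
With r = 0.0486 m, L = 0.1869 m, θ = 34.1°: the bracketed kinematic factor |dx/dθ| = 0.033177 m.
ω = v/|dx/dθ| = 0.1/0.033177 = 3.0141 rad/s.
N = 60ω/(2π) = 28.783 rpm.

28.8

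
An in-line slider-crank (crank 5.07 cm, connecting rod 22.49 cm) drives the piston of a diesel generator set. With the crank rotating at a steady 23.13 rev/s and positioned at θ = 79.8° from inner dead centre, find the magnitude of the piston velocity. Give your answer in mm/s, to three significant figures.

ω = 2π·23.1 = 145.3 rad/s
For an in-line slider-crank, x = r cosθ + √(L² − r² sin²θ), so v = −rω sinθ·[1 + r cosθ/√(L² − r² sin²θ)].
With r = 0.0507 m, L = 0.2249 m, θ = 79.8°: √(L² − r² sin²θ) = 0.21929 m.
v = −0.0507·145.3·0.98420·[1 + 0.0507·0.17708/0.21929] = -7.5487 m/s.
|v| = 7.5487 m/s = 7548.7 mm/s.

7550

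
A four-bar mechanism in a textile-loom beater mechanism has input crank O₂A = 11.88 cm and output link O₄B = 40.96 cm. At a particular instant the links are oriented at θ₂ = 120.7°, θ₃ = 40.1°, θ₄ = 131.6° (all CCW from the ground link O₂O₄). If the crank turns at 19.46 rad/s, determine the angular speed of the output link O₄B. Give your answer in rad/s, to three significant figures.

ω₂ = 19.46 rad/s
Differentiating the loop-closure r₂e^{iθ₂}+r₃e^{iθ₃}=r₁+r₄e^{iθ₄} gives r₂ω₂e^{iθ₂}+r₃ω₃e^{iθ₃}=r₄ω₄e^{iθ₄}.
Eliminating the other unknown: ω₄ = r₂ω₂ sin(θ₂−θ₃) / [r₄ sin(θ₄−θ₃)].
Numerator sine = +0.98657; denominator sine = +0.99966.
Result = 0.1188·19.46·(+0.98657) / (0.4096·(+0.99966)) = +5.5703 rad/s; magnitude 5.5703 rad/s.

5.57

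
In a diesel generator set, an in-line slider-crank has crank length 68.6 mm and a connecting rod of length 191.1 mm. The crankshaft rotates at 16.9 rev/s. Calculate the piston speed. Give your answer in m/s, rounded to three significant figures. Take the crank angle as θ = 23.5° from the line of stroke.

3.87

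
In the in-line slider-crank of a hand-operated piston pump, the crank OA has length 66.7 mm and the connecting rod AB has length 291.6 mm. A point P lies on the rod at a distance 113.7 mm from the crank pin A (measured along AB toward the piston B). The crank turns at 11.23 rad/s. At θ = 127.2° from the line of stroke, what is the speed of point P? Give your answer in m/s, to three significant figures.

0.628

ω = 11.23 rad/s.  Crank-pin speed |V_A| = rω = 0.74904 m/s, perpendicular to OA.
Rod angle: sinφ = −(r/L) sinθ ⇒ φ = -10.498°; ω_rod = −rω cosθ/√(L²−r²sin²θ) = +1.5795 rad/s.
V_P = V_A + ω_rod × AP, with AP = 0.1137 m along the rod.
Components: V_Px = −rω sinθ − a·ω_rod·sinφ = -0.56391 m/s;  V_Py = rω cosθ + a·ω_rod·cosφ = -0.27629 m/s.
|V_P| = √(V_Px² + V_Py²) = 0.62796 m/s.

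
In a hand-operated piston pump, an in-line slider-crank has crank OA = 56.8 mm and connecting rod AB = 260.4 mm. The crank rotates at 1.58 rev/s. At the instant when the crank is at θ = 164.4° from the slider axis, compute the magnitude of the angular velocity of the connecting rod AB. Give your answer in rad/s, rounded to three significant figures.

ω = 9.927 rad/s (converted from 1.58 rev/s).
The rod makes angle φ with the slider axis where L sinφ = r sinθ; differentiating, L cosφ·φ̇ = r ω cosθ.
L cosφ = √(L² − r² sin²θ) = 0.25995 m.
|ω_rod| = r ω |cosθ| / √(L² − r² sin²θ) = 0.0568·9.927·0.96316/0.25995 = 2.0893 rad/s.

2.09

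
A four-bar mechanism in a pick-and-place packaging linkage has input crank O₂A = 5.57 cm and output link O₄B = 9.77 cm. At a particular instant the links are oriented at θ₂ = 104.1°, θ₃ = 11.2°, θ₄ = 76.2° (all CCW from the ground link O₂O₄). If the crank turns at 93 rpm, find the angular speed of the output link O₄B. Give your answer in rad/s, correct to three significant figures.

ω₂ = 9.739 rad/s (from 93 rpm).
Differentiating the loop-closure r₂e^{iθ₂}+r₃e^{iθ₃}=r₁+r₄e^{iθ₄} gives r₂ω₂e^{iθ₂}+r₃ω₃e^{iθ₃}=r₄ω₄e^{iθ₄}.
Eliminating the other unknown: ω₄ = r₂ω₂ sin(θ₂−θ₃) / [r₄ sin(θ₄−θ₃)].
Numerator sine = +0.99872; denominator sine = +0.90631.
Result = 0.0557·9.739·(+0.99872) / (0.0977·(+0.90631)) = +6.1184 rad/s; magnitude 6.1184 rad/s.

6.12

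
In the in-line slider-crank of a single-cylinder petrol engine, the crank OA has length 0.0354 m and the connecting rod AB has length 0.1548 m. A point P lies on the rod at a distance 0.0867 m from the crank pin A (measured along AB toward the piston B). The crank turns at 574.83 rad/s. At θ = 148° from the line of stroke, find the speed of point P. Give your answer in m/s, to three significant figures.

ω = 574.8 rad/s.  Crank-pin speed |V_A| = rω = 20.349 m/s, perpendicular to OA.
Rod angle: sinφ = −(r/L) sinθ ⇒ φ = -6.960°; ω_rod = −rω cosθ/√(L²−r²sin²θ) = +112.31 rad/s.
V_P = V_A + ω_rod × AP, with AP = 0.0867 m along the rod.
Components: V_Px = −rω sinθ − a·ω_rod·sinφ = -9.6034 m/s;  V_Py = rω cosθ + a·ω_rod·cosφ = -7.5917 m/s.
|V_P| = √(V_Px² + V_Py²) = 12.242 m/s.

12.2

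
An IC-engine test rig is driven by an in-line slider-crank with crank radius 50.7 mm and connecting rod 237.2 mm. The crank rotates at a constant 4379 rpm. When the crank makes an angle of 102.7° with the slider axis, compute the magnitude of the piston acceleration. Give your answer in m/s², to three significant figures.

ω = 2π·4379/60 = 458.6 rad/s
x(θ) = r cosθ + √(L² − r² sin²θ); with ω constant, a = ω²·d²x/dθ².
d²x/dθ² = −r cosθ − r²(cos2θ)/√u − r⁴ sin²2θ/(4u^{3/2}),  u = L² − r² sin²θ = 0.0538176 m².
Substituting r = 0.0507 m, L = 0.2372 m, θ = 102.7°: d²x/dθ² = +0.021131 m.
a = ω²·d²x/dθ² = (458.6)²·(+0.021131) = +4443.5 m/s²;  |a| = 4443.5 m/s².

4440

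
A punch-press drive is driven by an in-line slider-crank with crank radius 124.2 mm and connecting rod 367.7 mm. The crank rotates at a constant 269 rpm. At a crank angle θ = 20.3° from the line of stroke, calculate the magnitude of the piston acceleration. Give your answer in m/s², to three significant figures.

118

ω = 2π·269/60 = 28.17 rad/s
x(θ) = r cosθ + √(L² − r² sin²θ); with ω constant, a = ω²·d²x/dθ².
d²x/dθ² = −r cosθ − r²(cos2θ)/√u − r⁴ sin²2θ/(4u^{3/2}),  u = L² − r² sin²θ = 0.133347 m².
Substituting r = 0.1242 m, L = 0.3677 m, θ = 20.3°: d²x/dθ² = -0.14908 m.
a = ω²·d²x/dθ² = (28.17)²·(-0.14908) = -118.3 m/s²;  |a| = 118.3 m/s².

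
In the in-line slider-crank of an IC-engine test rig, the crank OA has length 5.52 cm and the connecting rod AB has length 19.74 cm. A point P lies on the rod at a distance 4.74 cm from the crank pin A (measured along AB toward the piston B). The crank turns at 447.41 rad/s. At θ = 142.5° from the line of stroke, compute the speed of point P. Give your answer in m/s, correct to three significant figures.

20.6

ω = 447.4 rad/s.  Crank-pin speed |V_A| = rω = 24.697 m/s, perpendicular to OA.
Rod angle: sinφ = −(r/L) sinθ ⇒ φ = -9.801°; ω_rod = −rω cosθ/√(L²−r²sin²θ) = +100.73 rad/s.
V_P = V_A + ω_rod × AP, with AP = 0.0474 m along the rod.
Components: V_Px = −rω sinθ − a·ω_rod·sinφ = -14.222 m/s;  V_Py = rω cosθ + a·ω_rod·cosφ = -14.889 m/s.
|V_P| = √(V_Px² + V_Py²) = 20.59 m/s.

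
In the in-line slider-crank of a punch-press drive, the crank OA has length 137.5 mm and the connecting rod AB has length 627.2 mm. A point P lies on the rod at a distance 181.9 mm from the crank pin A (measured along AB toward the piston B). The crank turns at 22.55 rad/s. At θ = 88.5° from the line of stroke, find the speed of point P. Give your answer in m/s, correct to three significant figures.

ω = 22.55 rad/s.  Crank-pin speed |V_A| = rω = 3.1006 m/s, perpendicular to OA.
Rod angle: sinφ = −(r/L) sinθ ⇒ φ = -12.659°; ω_rod = −rω cosθ/√(L²−r²sin²θ) = -0.13263 rad/s.
V_P = V_A + ω_rod × AP, with AP = 0.1819 m along the rod.
Components: V_Px = −rω sinθ − a·ω_rod·sinφ = -3.1048 m/s;  V_Py = rω cosθ + a·ω_rod·cosφ = +0.057626 m/s.
|V_P| = √(V_Px² + V_Py²) = 3.1054 m/s.

3.11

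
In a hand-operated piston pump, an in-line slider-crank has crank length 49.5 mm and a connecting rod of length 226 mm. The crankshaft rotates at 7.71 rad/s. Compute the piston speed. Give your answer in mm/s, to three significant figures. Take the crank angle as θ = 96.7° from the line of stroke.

ω = 7.71 rad/s
For an in-line slider-crank, x = r cosθ + √(L² − r² sin²θ), so v = −rω sinθ·[1 + r cosθ/√(L² − r² sin²θ)].
With r = 0.0495 m, L = 0.226 m, θ = 96.7°: √(L² − r² sin²θ) = 0.22059 m.
v = −0.0495·7.71·0.99317·[1 + 0.0495·-0.11667/0.22059] = -0.36912 m/s.
|v| = 0.36912 m/s = 369.12 mm/s.

369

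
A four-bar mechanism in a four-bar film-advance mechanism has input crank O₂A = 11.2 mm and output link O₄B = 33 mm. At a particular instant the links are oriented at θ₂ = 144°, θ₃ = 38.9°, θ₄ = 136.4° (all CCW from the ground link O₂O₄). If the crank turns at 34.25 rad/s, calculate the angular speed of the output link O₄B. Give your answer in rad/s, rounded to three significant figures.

ω₂ = 34.25 rad/s
Differentiating the loop-closure r₂e^{iθ₂}+r₃e^{iθ₃}=r₁+r₄e^{iθ₄} gives r₂ω₂e^{iθ₂}+r₃ω₃e^{iθ₃}=r₄ω₄e^{iθ₄}.
Eliminating the other unknown: ω₄ = r₂ω₂ sin(θ₂−θ₃) / [r₄ sin(θ₄−θ₃)].
Numerator sine = +0.96547; denominator sine = +0.99144.
Result = 0.0112·34.25·(+0.96547) / (0.033·(+0.99144)) = +11.32 rad/s; magnitude 11.32 rad/s.

11.3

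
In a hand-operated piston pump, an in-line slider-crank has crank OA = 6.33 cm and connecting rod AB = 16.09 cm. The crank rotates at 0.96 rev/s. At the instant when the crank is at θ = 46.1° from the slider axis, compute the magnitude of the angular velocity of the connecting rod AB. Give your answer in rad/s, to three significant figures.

1.72

ω = 6.032 rad/s (converted from 0.96 rev/s).
The rod makes angle φ with the slider axis where L sinφ = r sinθ; differentiating, L cosφ·φ̇ = r ω cosθ.
L cosφ = √(L² − r² sin²θ) = 0.1543 m.
|ω_rod| = r ω |cosθ| / √(L² − r² sin²θ) = 0.0633·6.032·0.69340/0.1543 = 1.7158 rad/s.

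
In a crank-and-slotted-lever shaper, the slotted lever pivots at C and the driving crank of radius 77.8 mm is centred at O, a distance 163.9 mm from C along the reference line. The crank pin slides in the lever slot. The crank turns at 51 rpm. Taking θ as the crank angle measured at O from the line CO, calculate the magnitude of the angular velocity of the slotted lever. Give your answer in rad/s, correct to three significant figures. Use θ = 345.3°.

ω = 5.341 rad/s (from 51 rpm).
Crank pin A relative to C: A = (d + r cosθ, r sinθ); lever angle φ = atan2(r sinθ, d + r cosθ).
Differentiating tanφ: φ̇ = rω(d cosθ + r)/(d² + r² + 2dr cosθ).
d² + r² + 2dr cosθ = |CA|² = 0.0575841 m²;  d cosθ + r = +0.23634 m.
|ω_lever| = |0.0778·5.341·+0.23634| / 0.0575841 = 1.7053 rad/s.

1.71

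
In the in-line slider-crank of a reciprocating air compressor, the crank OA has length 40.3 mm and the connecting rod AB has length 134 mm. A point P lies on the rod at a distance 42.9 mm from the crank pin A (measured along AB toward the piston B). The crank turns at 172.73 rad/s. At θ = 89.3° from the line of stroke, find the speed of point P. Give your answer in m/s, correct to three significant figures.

ω = 172.7 rad/s.  Crank-pin speed |V_A| = rω = 6.961 m/s, perpendicular to OA.
Rod angle: sinφ = −(r/L) sinθ ⇒ φ = -17.501°; ω_rod = −rω cosθ/√(L²−r²sin²θ) = -0.66545 rad/s.
V_P = V_A + ω_rod × AP, with AP = 0.0429 m along the rod.
Components: V_Px = −rω sinθ − a·ω_rod·sinφ = -6.9691 m/s;  V_Py = rω cosθ + a·ω_rod·cosφ = +0.057816 m/s.
|V_P| = √(V_Px² + V_Py²) = 6.9693 m/s.

6.97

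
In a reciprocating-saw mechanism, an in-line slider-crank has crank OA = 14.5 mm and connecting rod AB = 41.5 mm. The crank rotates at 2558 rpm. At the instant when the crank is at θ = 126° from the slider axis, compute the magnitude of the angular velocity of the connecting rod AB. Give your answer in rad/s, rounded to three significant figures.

ω = 267.9 rad/s (converted from 2558 rpm).
The rod makes angle φ with the slider axis where L sinφ = r sinθ; differentiating, L cosφ·φ̇ = r ω cosθ.
L cosφ = √(L² − r² sin²θ) = 0.039808 m.
|ω_rod| = r ω |cosθ| / √(L² − r² sin²θ) = 0.0145·267.9·0.58779/0.039808 = 57.352 rad/s.

57.4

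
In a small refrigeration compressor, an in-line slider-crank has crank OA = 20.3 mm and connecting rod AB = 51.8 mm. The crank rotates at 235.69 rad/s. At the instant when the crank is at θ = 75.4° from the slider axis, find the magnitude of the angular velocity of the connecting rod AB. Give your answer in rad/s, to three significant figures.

25.2

ω = 235.7 rad/s
The rod makes angle φ with the slider axis where L sinφ = r sinθ; differentiating, L cosφ·φ̇ = r ω cosθ.
L cosφ = √(L² − r² sin²θ) = 0.047931 m.
|ω_rod| = r ω |cosθ| / √(L² − r² sin²θ) = 0.0203·235.7·0.25207/0.047931 = 25.162 rad/s.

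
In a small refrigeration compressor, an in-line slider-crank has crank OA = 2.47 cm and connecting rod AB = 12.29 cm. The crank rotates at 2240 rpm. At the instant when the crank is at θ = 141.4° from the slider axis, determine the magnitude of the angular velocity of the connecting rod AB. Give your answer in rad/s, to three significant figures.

37.1

ω = 234.6 rad/s (converted from 2240 rpm).
The rod makes angle φ with the slider axis where L sinφ = r sinθ; differentiating, L cosφ·φ̇ = r ω cosθ.
L cosφ = √(L² − r² sin²θ) = 0.12193 m.
|ω_rod| = r ω |cosθ| / √(L² − r² sin²θ) = 0.0247·234.6·0.78152/0.12193 = 37.137 rad/s.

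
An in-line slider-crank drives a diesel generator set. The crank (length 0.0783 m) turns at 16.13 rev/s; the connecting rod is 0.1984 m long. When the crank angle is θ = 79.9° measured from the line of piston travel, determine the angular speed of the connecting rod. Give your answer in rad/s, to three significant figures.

7.61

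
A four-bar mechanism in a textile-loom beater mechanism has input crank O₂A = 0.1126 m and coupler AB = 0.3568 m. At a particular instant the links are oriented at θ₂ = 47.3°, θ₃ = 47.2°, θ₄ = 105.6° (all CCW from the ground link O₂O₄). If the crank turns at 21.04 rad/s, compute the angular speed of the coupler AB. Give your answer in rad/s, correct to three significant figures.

6.63

ω₂ = 21.04 rad/s
Differentiating the loop-closure r₂e^{iθ₂}+r₃e^{iθ₃}=r₁+r₄e^{iθ₄} gives r₂ω₂e^{iθ₂}+r₃ω₃e^{iθ₃}=r₄ω₄e^{iθ₄}.
Eliminating the other unknown: ω₃ = r₂ω₂ sin(θ₄−θ₂) / [r₃ sin(θ₃−θ₄)].
Numerator sine = +0.85081; denominator sine = -0.85173.
Result = 0.1126·21.04·(+0.85081) / (0.3568·(-0.85173)) = -6.6327 rad/s; magnitude 6.6327 rad/s.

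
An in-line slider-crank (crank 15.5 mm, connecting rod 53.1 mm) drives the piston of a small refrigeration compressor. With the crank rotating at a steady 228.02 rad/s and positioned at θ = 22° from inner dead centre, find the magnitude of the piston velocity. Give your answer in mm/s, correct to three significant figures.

1680

ω = 228 rad/s
For an in-line slider-crank, x = r cosθ + √(L² − r² sin²θ), so v = −rω sinθ·[1 + r cosθ/√(L² − r² sin²θ)].
With r = 0.0155 m, L = 0.0531 m, θ = 22°: √(L² − r² sin²θ) = 0.052782 m.
v = −0.0155·228·0.37461·[1 + 0.0155·0.92718/0.052782] = -1.6845 m/s.
|v| = 1.6845 m/s = 1684.5 mm/s.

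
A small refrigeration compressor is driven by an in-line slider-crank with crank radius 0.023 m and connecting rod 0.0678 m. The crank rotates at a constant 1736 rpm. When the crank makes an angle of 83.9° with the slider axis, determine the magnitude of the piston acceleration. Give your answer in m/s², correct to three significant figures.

187

ω = 2π·1736/60 = 181.8 rad/s
x(θ) = r cosθ + √(L² − r² sin²θ); with ω constant, a = ω²·d²x/dθ².
d²x/dθ² = −r cosθ − r²(cos2θ)/√u − r⁴ sin²2θ/(4u^{3/2}),  u = L² − r² sin²θ = 0.00407381 m².
Substituting r = 0.023 m, L = 0.0678 m, θ = 83.9°: d²x/dθ² = +0.0056448 m.
a = ω²·d²x/dθ² = (181.8)²·(+0.0056448) = +186.56 m/s²;  |a| = 186.56 m/s².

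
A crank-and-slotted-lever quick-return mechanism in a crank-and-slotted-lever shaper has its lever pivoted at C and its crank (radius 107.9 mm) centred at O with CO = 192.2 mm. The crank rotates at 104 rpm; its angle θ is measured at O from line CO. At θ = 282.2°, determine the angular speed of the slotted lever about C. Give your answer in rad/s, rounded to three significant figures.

ω = 10.89 rad/s (from 104 rpm).
Crank pin A relative to C: A = (d + r cosθ, r sinθ); lever angle φ = atan2(r sinθ, d + r cosθ).
Differentiating tanφ: φ̇ = rω(d cosθ + r)/(d² + r² + 2dr cosθ).
d² + r² + 2dr cosθ = |CA|² = 0.0573483 m²;  d cosθ + r = +0.14852 m.
|ω_lever| = |0.1079·10.89·+0.14852| / 0.0573483 = 3.0433 rad/s.

3.04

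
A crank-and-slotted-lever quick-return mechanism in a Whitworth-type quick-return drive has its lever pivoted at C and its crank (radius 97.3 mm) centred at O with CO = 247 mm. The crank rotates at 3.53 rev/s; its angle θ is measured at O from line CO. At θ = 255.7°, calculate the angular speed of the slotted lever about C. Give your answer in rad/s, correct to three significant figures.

ω = 22.18 rad/s (from 3.53 rev/s).
Crank pin A relative to C: A = (d + r cosθ, r sinθ); lever angle φ = atan2(r sinθ, d + r cosθ).
Differentiating tanφ: φ̇ = rω(d cosθ + r)/(d² + r² + 2dr cosθ).
d² + r² + 2dr cosθ = |CA|² = 0.058604 m²;  d cosθ + r = +0.036291 m.
|ω_lever| = |0.0973·22.18·+0.036291| / 0.058604 = 1.3364 rad/s.

1.34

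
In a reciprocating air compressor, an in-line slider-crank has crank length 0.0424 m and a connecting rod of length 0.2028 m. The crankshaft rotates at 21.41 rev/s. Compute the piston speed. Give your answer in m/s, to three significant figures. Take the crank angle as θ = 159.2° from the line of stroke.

1.63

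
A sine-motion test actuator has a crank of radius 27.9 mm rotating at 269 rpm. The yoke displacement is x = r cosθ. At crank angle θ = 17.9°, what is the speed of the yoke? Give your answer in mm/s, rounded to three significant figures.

242

ω = 28.17 rad/s (from 269 rpm).
x = r cosθ ⇒ ẋ = −rω sinθ.
|v| = rω|sinθ| = 0.0279·28.17·|sin 17.9°| = 0.24156 m/s = 241.56 mm/s.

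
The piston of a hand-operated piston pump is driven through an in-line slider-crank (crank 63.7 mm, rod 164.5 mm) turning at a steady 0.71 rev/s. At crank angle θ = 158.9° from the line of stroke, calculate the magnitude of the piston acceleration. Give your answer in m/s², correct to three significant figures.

0.807

ω = 2π·0.71 = 4.461 rad/s
x(θ) = r cosθ + √(L² − r² sin²θ); with ω constant, a = ω²·d²x/dθ².
d²x/dθ² = −r cosθ − r²(cos2θ)/√u − r⁴ sin²2θ/(4u^{3/2}),  u = L² − r² sin²θ = 0.0265344 m².
Substituting r = 0.0637 m, L = 0.1645 m, θ = 158.9°: d²x/dθ² = +0.040546 m.
a = ω²·d²x/dθ² = (4.461)²·(+0.040546) = +0.80691 m/s²;  |a| = 0.80691 m/s².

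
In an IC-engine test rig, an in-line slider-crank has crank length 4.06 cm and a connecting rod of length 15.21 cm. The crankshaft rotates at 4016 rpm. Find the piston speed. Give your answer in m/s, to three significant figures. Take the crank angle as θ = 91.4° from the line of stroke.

ω = 2π·4016/60 = 420.6 rad/s
For an in-line slider-crank, x = r cosθ + √(L² − r² sin²θ), so v = −rω sinθ·[1 + r cosθ/√(L² − r² sin²θ)].
With r = 0.0406 m, L = 0.1521 m, θ = 91.4°: √(L² − r² sin²θ) = 0.14658 m.
v = −0.0406·420.6·0.99970·[1 + 0.0406·-0.02443/0.14658] = -16.954 m/s.
|v| = 16.954 m/s.

17.0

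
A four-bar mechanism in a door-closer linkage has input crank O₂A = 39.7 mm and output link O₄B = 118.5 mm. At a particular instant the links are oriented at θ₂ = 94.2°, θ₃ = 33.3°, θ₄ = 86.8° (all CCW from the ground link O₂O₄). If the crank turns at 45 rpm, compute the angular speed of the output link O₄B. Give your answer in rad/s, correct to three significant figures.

1.72

ω₂ = 4.712 rad/s (from 45 rpm).
Differentiating the loop-closure r₂e^{iθ₂}+r₃e^{iθ₃}=r₁+r₄e^{iθ₄} gives r₂ω₂e^{iθ₂}+r₃ω₃e^{iθ₃}=r₄ω₄e^{iθ₄}.
Eliminating the other unknown: ω₄ = r₂ω₂ sin(θ₂−θ₃) / [r₄ sin(θ₄−θ₃)].
Numerator sine = +0.87377; denominator sine = +0.80386.
Result = 0.0397·4.712·(+0.87377) / (0.1185·(+0.80386)) = +1.7161 rad/s; magnitude 1.7161 rad/s.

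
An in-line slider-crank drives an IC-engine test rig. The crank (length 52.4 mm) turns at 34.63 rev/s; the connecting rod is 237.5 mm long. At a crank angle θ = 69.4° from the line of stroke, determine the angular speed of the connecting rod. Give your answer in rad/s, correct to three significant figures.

ω = 217.6 rad/s (converted from 34.63 rev/s).
The rod makes angle φ with the slider axis where L sinφ = r sinθ; differentiating, L cosφ·φ̇ = r ω cosθ.
L cosφ = √(L² − r² sin²θ) = 0.23238 m.
|ω_rod| = r ω |cosθ| / √(L² − r² sin²θ) = 0.0524·217.6·0.35184/0.23238 = 17.263 rad/s.

17.3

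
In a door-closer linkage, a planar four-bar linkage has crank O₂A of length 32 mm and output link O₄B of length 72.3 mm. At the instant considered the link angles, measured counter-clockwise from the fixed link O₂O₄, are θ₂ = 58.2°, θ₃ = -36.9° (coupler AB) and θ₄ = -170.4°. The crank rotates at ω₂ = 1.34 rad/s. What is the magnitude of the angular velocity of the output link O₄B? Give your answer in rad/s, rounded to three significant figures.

0.814

ω₂ = 1.34 rad/s
Differentiating the loop-closure r₂e^{iθ₂}+r₃e^{iθ₃}=r₁+r₄e^{iθ₄} gives r₂ω₂e^{iθ₂}+r₃ω₃e^{iθ₃}=r₄ω₄e^{iθ₄}.
Eliminating the other unknown: ω₄ = r₂ω₂ sin(θ₂−θ₃) / [r₄ sin(θ₄−θ₃)].
Numerator sine = +0.99604; denominator sine = -0.72537.
Result = 0.032·1.34·(+0.99604) / (0.0723·(-0.72537)) = -0.81439 rad/s; magnitude 0.81439 rad/s.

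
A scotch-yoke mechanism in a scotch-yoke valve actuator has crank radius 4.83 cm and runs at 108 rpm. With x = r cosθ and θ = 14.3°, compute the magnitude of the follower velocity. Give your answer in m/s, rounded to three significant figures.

ω = 11.31 rad/s (from 108 rpm).
x = r cosθ ⇒ ẋ = −rω sinθ.
|v| = rω|sinθ| = 0.0483·11.31·|sin 14.3°| = 0.13493 m/s.

0.135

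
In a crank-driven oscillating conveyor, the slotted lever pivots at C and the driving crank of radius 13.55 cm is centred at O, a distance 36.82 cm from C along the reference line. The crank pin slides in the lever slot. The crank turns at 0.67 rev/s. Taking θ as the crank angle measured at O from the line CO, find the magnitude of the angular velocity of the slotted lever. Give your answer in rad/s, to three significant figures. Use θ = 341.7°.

1.11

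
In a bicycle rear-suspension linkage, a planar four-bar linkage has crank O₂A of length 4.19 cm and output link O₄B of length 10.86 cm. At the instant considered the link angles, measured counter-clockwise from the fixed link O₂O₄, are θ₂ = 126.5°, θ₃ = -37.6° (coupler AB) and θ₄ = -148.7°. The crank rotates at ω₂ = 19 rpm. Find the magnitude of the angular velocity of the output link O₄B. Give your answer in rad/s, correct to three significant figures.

ω₂ = 1.99 rad/s (from 19 rpm).
Differentiating the loop-closure r₂e^{iθ₂}+r₃e^{iθ₃}=r₁+r₄e^{iθ₄} gives r₂ω₂e^{iθ₂}+r₃ω₃e^{iθ₃}=r₄ω₄e^{iθ₄}.
Eliminating the other unknown: ω₄ = r₂ω₂ sin(θ₂−θ₃) / [r₄ sin(θ₄−θ₃)].
Numerator sine = +0.27396; denominator sine = -0.93295.
Result = 0.0419·1.99·(+0.27396) / (0.1086·(-0.93295)) = -0.22542 rad/s; magnitude 0.22542 rad/s.

0.225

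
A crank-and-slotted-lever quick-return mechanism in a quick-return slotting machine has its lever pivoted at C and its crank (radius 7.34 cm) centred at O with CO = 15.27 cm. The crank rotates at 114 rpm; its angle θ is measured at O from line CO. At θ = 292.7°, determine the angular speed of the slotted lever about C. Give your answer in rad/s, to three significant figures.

3.10

ω = 11.94 rad/s (from 114 rpm).
Crank pin A relative to C: A = (d + r cosθ, r sinθ); lever angle φ = atan2(r sinθ, d + r cosθ).
Differentiating tanφ: φ̇ = rω(d cosθ + r)/(d² + r² + 2dr cosθ).
d² + r² + 2dr cosθ = |CA|² = 0.0373555 m²;  d cosθ + r = +0.13233 m.
|ω_lever| = |0.0734·11.94·+0.13233| / 0.0373555 = 3.104 rad/s.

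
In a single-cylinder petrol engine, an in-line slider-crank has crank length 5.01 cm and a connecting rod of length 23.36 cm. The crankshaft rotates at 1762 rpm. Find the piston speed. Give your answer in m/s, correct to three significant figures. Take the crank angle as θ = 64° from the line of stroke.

ω = 2π·1762/60 = 184.5 rad/s
For an in-line slider-crank, x = r cosθ + √(L² − r² sin²θ), so v = −rω sinθ·[1 + r cosθ/√(L² − r² sin²θ)].
With r = 0.0501 m, L = 0.2336 m, θ = 64°: √(L² − r² sin²θ) = 0.22922 m.
v = −0.0501·184.5·0.89879·[1 + 0.0501·0.43837/0.22922] = -9.1048 m/s.
|v| = 9.1048 m/s.

9.10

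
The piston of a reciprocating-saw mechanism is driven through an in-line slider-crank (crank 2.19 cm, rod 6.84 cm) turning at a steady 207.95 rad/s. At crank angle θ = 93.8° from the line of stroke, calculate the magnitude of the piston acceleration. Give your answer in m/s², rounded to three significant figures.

380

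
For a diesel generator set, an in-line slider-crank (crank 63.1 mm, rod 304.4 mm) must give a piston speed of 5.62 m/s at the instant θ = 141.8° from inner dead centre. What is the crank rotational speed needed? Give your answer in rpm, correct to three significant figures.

For an in-line slider-crank, |v_piston| = rω|sinθ|·[1 + r cosθ/√(L² − r² sin²θ)].
With r = 0.0631 m, L = 0.3044 m, θ = 141.8°: the bracketed kinematic factor |dx/dθ| = 0.032612 m.
ω = v/|dx/dθ| = 5.62/0.032612 = 172.33 rad/s.
N = 60ω/(2π) = 1645.6 rpm.

1650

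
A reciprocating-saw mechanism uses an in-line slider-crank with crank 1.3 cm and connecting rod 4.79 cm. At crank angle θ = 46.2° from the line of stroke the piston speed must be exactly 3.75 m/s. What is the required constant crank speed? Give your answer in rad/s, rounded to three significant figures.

335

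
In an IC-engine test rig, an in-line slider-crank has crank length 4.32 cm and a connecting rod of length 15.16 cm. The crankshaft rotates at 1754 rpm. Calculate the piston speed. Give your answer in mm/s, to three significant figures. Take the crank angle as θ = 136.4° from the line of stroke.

4320

ω = 2π·1754/60 = 183.7 rad/s
For an in-line slider-crank, x = r cosθ + √(L² − r² sin²θ), so v = −rω sinθ·[1 + r cosθ/√(L² − r² sin²θ)].
With r = 0.0432 m, L = 0.1516 m, θ = 136.4°: √(L² − r² sin²θ) = 0.14864 m.
v = −0.0432·183.7·0.68962·[1 + 0.0432·-0.72417/0.14864] = -4.3204 m/s.
|v| = 4.3204 m/s = 4320.4 mm/s.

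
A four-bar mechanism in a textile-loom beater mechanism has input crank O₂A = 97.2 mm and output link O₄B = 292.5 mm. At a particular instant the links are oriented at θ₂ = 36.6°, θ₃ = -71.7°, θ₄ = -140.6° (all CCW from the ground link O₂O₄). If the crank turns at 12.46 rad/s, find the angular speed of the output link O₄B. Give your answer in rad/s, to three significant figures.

ω₂ = 12.46 rad/s
Differentiating the loop-closure r₂e^{iθ₂}+r₃e^{iθ₃}=r₁+r₄e^{iθ₄} gives r₂ω₂e^{iθ₂}+r₃ω₃e^{iθ₃}=r₄ω₄e^{iθ₄}.
Eliminating the other unknown: ω₄ = r₂ω₂ sin(θ₂−θ₃) / [r₄ sin(θ₄−θ₃)].
Numerator sine = +0.94943; denominator sine = -0.93295.
Result = 0.0972·12.46·(+0.94943) / (0.2925·(-0.93295)) = -4.2137 rad/s; magnitude 4.2137 rad/s.

4.21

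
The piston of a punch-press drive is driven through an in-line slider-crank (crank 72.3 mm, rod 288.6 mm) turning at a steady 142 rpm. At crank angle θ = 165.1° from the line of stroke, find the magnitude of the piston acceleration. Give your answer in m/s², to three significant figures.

12.0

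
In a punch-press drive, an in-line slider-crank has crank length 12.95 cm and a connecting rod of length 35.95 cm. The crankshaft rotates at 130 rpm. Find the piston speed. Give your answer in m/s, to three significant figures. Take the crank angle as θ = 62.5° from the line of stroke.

ω = 2π·130/60 = 13.61 rad/s
For an in-line slider-crank, x = r cosθ + √(L² − r² sin²θ), so v = −rω sinθ·[1 + r cosθ/√(L² − r² sin²θ)].
With r = 0.1295 m, L = 0.3595 m, θ = 62.5°: √(L² − r² sin²θ) = 0.34065 m.
v = −0.1295·13.61·0.88701·[1 + 0.1295·0.46175/0.34065] = -1.8383 m/s.
|v| = 1.8383 m/s.

1.84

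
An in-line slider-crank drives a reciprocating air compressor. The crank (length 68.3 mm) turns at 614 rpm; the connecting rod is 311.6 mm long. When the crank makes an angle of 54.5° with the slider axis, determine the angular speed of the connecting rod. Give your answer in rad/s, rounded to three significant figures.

8.32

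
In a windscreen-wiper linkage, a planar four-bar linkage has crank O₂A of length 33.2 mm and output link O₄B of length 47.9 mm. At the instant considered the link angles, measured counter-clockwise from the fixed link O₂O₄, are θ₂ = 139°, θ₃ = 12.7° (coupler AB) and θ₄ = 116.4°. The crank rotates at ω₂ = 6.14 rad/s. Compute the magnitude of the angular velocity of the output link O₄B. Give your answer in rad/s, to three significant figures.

ω₂ = 6.14 rad/s
Differentiating the loop-closure r₂e^{iθ₂}+r₃e^{iθ₃}=r₁+r₄e^{iθ₄} gives r₂ω₂e^{iθ₂}+r₃ω₃e^{iθ₃}=r₄ω₄e^{iθ₄}.
Eliminating the other unknown: ω₄ = r₂ω₂ sin(θ₂−θ₃) / [r₄ sin(θ₄−θ₃)].
Numerator sine = +0.80593; denominator sine = +0.97155.
Result = 0.0332·6.14·(+0.80593) / (0.0479·(+0.97155)) = +3.5302 rad/s; magnitude 3.5302 rad/s.

3.53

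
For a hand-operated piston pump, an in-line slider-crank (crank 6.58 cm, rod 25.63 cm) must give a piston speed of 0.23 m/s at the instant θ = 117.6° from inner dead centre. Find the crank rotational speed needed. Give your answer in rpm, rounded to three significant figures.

42.9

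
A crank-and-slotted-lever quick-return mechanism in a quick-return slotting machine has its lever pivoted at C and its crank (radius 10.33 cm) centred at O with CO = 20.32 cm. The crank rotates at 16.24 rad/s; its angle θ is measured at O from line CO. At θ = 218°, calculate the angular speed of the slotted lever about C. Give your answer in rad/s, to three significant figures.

ω = 16.24 rad/s
Crank pin A relative to C: A = (d + r cosθ, r sinθ); lever angle φ = atan2(r sinθ, d + r cosθ).
Differentiating tanφ: φ̇ = rω(d cosθ + r)/(d² + r² + 2dr cosθ).
d² + r² + 2dr cosθ = |CA|² = 0.0188796 m²;  d cosθ + r = -0.056824 m.
|ω_lever| = |0.1033·16.24·-0.056824| / 0.0188796 = 5.0492 rad/s.

5.05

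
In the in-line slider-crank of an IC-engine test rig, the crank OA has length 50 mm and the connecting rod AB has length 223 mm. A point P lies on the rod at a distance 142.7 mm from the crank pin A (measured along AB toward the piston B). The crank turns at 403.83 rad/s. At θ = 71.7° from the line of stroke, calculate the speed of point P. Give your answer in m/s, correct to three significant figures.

20.2

ω = 403.8 rad/s.  Crank-pin speed |V_A| = rω = 20.192 m/s, perpendicular to OA.
Rod angle: sinφ = −(r/L) sinθ ⇒ φ = -12.291°; ω_rod = −rω cosθ/√(L²−r²sin²θ) = -29.097 rad/s.
V_P = V_A + ω_rod × AP, with AP = 0.1427 m along the rod.
Components: V_Px = −rω sinθ − a·ω_rod·sinφ = -20.054 m/s;  V_Py = rω cosθ + a·ω_rod·cosφ = +2.283 m/s.
|V_P| = √(V_Px² + V_Py²) = 20.184 m/s.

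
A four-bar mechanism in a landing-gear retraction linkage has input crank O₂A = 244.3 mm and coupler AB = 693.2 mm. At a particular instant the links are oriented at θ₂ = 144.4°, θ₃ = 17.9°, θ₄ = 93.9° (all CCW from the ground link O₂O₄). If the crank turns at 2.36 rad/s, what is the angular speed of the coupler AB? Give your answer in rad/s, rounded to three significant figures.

0.661

ω₂ = 2.36 rad/s
Differentiating the loop-closure r₂e^{iθ₂}+r₃e^{iθ₃}=r₁+r₄e^{iθ₄} gives r₂ω₂e^{iθ₂}+r₃ω₃e^{iθ₃}=r₄ω₄e^{iθ₄}.
Eliminating the other unknown: ω₃ = r₂ω₂ sin(θ₄−θ₂) / [r₃ sin(θ₃−θ₄)].
Numerator sine = -0.77162; denominator sine = -0.97030.
Result = 0.2443·2.36·(-0.77162) / (0.6932·(-0.97030)) = +0.66142 rad/s; magnitude 0.66142 rad/s.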